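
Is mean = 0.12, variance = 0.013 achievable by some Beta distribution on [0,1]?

Yes

The Beta variance bound is σ² < μ(1−μ).
Here μ(1−μ) = 0.12×0.88 = 0.1056, and 0.013 < 0.1056.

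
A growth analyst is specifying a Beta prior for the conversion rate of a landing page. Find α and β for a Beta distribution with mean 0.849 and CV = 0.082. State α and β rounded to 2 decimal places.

σ = CV·μ = 0.082×0.849 = 0.06962, so σ² = 0.004847.
s+1 = μ(1−μ)/σ² = 0.128199/0.004847 = 26.4510, so s = α+β = 25.4510.
α = μs = 21.61, β = (1−μ)s = 3.84.

α = 21.61, β = 3.84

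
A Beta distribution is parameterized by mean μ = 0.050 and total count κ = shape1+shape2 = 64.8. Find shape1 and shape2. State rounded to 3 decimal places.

shape1 = μκ = 0.050×64.8 = 3.240 and shape2 = (1−μ)κ = 0.950×64.8 = 61.560.

shape1 = 3.240, shape2 = 61.560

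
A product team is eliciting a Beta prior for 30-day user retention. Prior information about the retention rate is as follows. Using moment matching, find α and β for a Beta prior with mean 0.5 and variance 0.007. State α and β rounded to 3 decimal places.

Write ν = α+β; then α = μν and Var = μ(1−μ)/(ν+1).
ν = μ(1−μ)/Var − 1 = 0.25/0.007 − 1 = 34.7143.
α = 0.5·34.7143 = 17.357, β = 0.5·34.7143 = 17.357.

α = 17.357, β = 17.357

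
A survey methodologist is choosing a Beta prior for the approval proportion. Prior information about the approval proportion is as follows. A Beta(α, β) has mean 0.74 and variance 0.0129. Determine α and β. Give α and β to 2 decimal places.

α = 10.30, β = 3.62

Let s = α+β. The Beta variance is μ(1−μ)/(s+1).
So s+1 = μ(1−μ)/σ² = (0.74×0.26)/0.0129 = 0.1924/0.0129 = 14.9147, giving s = 13.9147.
Then α = μs = 0.74×13.9147 = 10.30 and β = (1−μ)s = 0.26×13.9147 = 3.62.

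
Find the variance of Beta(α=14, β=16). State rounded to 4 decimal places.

0.0080

α+β = 30 and αβ = 224, so Var = αβ/[(α+β)²(α+β+1)] = 224/27900 = 0.0080.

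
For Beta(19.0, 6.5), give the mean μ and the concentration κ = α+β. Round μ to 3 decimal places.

μ = 0.745, κ = 25.5

κ = α+β = 19.0+6.5 = 25.5; μ = α/κ = 19.0/25.5 = 0.745.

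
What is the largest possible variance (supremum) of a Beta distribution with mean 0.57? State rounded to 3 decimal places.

0.245

For fixed mean μ the Beta variance is μ(1−μ)/(α+β+1), increasing as α+β decreases.
Its least upper bound (not attained) is μ(1−μ) = 0.57·0.43 = 0.245.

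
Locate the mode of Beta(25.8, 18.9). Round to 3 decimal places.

With α,β > 1, mode = (α−1)/(α+β−2) = 24.8/42.7 = 0.581.

0.581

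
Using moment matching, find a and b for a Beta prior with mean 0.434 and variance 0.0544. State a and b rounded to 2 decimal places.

a = 1.53, b = 1.99

Let s = a+b. The Beta variance is μ(1−μ)/(s+1).
So s+1 = μ(1−μ)/σ² = (0.434×0.566)/0.0544 = 0.245644/0.0544 = 4.5155, giving s = 3.5155.
Then a = μs = 0.434×3.5155 = 1.53 and b = (1−μ)s = 0.566×3.5155 = 1.99.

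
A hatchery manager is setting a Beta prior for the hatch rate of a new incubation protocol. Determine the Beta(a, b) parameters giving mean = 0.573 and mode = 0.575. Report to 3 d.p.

With s = a+b: μ = a/s and mode = (a−1)/(s−2). Eliminating a = μs,
μs − 1 = m(s−2) ⇒ s(μ−m) = 1−2m ⇒ s = -0.150/-0.002 = 75.0000.
So a = μs = 42.975, b = (1−μ)s = 32.025.

a = 42.975, b = 32.025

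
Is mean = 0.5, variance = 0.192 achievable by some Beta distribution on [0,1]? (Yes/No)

For any Beta, Var(X) < E[X]·(1−E[X]).
Here μ(1−μ) = 0.5×0.5 = 0.25, and 0.192 < 0.25.

Yes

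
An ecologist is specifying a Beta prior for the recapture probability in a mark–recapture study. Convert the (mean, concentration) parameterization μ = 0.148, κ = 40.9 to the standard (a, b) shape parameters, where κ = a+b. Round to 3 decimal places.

a = 6.053, b = 34.847

a = μκ = 0.148×40.9 = 6.053 and b = (1−μ)κ = 0.852×40.9 = 34.847.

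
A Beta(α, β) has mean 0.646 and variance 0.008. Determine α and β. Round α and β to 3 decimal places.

α = 17.820, β = 9.765

By moment matching, α+β = μ(1−μ)/σ² − 1 = (0.646·0.354)/0.008 − 1 = 28.5855 − 1 = 27.5855.
Since α/(α+β) = μ, α = 0.646·27.5855 = 17.820 and β = 0.354·27.5855 = 9.765.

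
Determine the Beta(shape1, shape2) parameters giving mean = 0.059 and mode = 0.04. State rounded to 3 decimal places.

Let s = shape1+shape2. Mean gives shape1 = μs = 0.059s; mode gives (shape1−1)/(s−2) = 0.04.
Substituting: 0.059s − 1 = 0.04(s−2) = 0.04s − 0.08, so 0.019s = 0.92 and s = 48.4211.
Then shape1 = 0.059×48.4211 = 2.857 and shape2 = s−shape1 = 45.564.

shape1 = 2.857, shape2 = 45.564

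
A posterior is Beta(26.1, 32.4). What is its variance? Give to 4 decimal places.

α+β = 58.5 and αβ = 845.64, so Var = αβ/[(α+β)²(α+β+1)] = 845.64/203623.875 = 0.0042.

0.0042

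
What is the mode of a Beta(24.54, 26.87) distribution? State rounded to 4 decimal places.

0.4764

The density x^(α−1)(1−x)^(β−1) is maximised at (α−1)/(α+β−2) = 23.54/49.41 = 0.4764.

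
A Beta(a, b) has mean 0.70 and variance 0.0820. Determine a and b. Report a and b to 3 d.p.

a = 1.093, b = 0.468

By moment matching, a+b = μ(1−μ)/σ² − 1 = (0.70·0.30)/0.0820 − 1 = 2.5610 − 1 = 1.5610.
Since a/(a+b) = μ, a = 0.70·1.5610 = 1.093 and b = 0.30·1.5610 = 0.468.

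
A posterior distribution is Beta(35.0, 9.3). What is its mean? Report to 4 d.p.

0.7901

The Beta mean is α/(α+β) = 35.0/(35.0+9.3) = 0.7901.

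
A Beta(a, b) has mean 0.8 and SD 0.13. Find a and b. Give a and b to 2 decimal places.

a = 6.77, b = 1.69

First σ² = 0.0169. Setting a = μn, b = (1−μ)n with n = a+b,
μ(1−μ)/(n+1) = 0.0169 ⇒ n+1 = 0.16/0.0169 = 9.4675 ⇒ n = 8.4675.
Hence a = 0.8×8.4675 = 6.77, b = 0.2×8.4675 = 1.69.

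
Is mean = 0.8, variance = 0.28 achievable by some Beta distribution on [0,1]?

No

A Beta with mean μ has variance μ(1−μ)/(α+β+1) < μ(1−μ).
Here μ(1−μ) = 0.8×0.2 = 0.16, and 0.28 ≥ 0.16.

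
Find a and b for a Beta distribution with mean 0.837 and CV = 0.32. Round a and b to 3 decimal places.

σ = CV·μ = 0.32×0.837 = 0.26784, so σ² = 0.071738.
s+1 = μ(1−μ)/σ² = 0.136431/0.071738 = 1.9018, so s = a+b = 0.9018.
a = μs = 0.755, b = (1−μ)s = 0.147.

a = 0.755, b = 0.147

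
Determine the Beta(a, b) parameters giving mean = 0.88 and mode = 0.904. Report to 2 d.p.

a = 29.63, b = 4.04

With s = a+b: μ = a/s and mode = (a−1)/(s−2). Eliminating a = μs,
μs − 1 = m(s−2) ⇒ s(μ−m) = 1−2m ⇒ s = -0.808/-0.024 = 33.6667.
So a = μs = 29.63, b = (1−μ)s = 4.04.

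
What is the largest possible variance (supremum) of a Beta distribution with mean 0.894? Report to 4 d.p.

For fixed mean μ the Beta variance is μ(1−μ)/(α+β+1), increasing as α+β decreases.
Its least upper bound (not attained) is μ(1−μ) = 0.894·0.106 = 0.0948.

0.0948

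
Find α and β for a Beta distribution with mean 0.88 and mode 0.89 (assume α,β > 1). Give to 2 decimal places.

α = 68.64, β = 9.36

With s = α+β: μ = α/s and mode = (α−1)/(s−2). Eliminating α = μs,
μs − 1 = m(s−2) ⇒ s(μ−m) = 1−2m ⇒ s = -0.78/-0.01 = 78.0000.
So α = μs = 68.64, β = (1−μ)s = 9.36.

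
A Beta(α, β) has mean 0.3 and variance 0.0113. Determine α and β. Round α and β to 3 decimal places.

α = 5.275, β = 12.309

Write ν = α+β; then α = μν and Var = μ(1−μ)/(ν+1).
ν = μ(1−μ)/Var − 1 = 0.21/0.0113 − 1 = 17.5841.
α = 0.3·17.5841 = 5.275, β = 0.7·17.5841 = 12.309.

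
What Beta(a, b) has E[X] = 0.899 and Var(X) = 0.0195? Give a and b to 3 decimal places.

Write ν = a+b; then a = μν and Var = μ(1−μ)/(ν+1).
ν = μ(1−μ)/Var − 1 = 0.090799/0.0195 − 1 = 3.6564.
a = 0.899·3.6564 = 3.287, b = 0.101·3.6564 = 0.369.

a = 3.287, b = 0.369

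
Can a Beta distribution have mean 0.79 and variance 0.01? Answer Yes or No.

Yes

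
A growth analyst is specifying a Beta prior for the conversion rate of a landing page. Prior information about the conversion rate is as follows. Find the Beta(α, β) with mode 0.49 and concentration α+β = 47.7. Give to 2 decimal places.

For α,β>1 the mode is (α−1)/(α+β−2), so α = mode·(κ−2)+1 = 0.49×45.7+1 = 23.39.
And β = (1−mode)·(κ−2)+1 = 0.51×45.7+1 = 24.31.

α = 23.39, β = 24.31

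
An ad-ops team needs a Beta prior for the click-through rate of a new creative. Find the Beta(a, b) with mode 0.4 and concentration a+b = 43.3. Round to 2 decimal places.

Mode = (a−1)/(κ−2) with κ = a+b, so a−1 = 0.4·41.3 = 16.52.
a = 17.52; b = κ − a = 25.78.

a = 17.52, b = 25.78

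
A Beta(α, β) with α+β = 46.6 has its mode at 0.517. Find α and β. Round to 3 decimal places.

Mode = (α−1)/(κ−2) with κ = α+β, so α−1 = 0.517·44.6 = 23.058.
α = 24.058; β = κ − α = 22.542.

α = 24.058, β = 22.542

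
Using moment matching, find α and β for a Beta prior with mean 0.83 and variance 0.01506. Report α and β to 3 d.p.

Let s = α+β. The Beta variance is μ(1−μ)/(s+1).
So s+1 = μ(1−μ)/σ² = (0.83×0.17)/0.01506 = 0.1411/0.01506 = 9.3692, giving s = 8.3692.
Then α = μs = 0.83×8.3692 = 6.946 and β = (1−μ)s = 0.17×8.3692 = 1.423.

α = 6.946, β = 1.423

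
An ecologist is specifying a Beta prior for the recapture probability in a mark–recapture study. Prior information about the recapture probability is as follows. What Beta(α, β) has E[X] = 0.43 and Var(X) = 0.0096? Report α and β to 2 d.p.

α = 10.55, β = 13.98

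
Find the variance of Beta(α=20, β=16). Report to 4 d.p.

α+β = 36 and αβ = 320, so Var = αβ/[(α+β)²(α+β+1)] = 320/47952 = 0.0067.

0.0067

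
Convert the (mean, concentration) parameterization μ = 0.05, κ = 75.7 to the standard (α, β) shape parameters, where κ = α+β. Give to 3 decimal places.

α = 3.785, β = 71.915

Split κ in proportion μ : (1−μ): α = 0.05·75.7 = 3.785, β = 75.7 − 3.785 = 71.915.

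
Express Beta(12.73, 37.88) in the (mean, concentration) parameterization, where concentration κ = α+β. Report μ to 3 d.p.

κ = α+β = 12.73+37.88 = 50.61; μ = α/κ = 12.73/50.61 = 0.252.

μ = 0.252, κ = 50.61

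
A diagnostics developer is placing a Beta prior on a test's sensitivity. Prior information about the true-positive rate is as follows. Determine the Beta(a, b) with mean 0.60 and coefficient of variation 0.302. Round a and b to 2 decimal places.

a = 3.79, b = 2.52

Var = (CV·μ)² = (0.302×0.60)² = 0.032833.
a+b = μ(1−μ)/Var − 1 = 0.2400/0.032833 − 1 = 6.3096.
Thus a = 0.60·6.3096 = 3.79 and b = 0.40·6.3096 = 2.52.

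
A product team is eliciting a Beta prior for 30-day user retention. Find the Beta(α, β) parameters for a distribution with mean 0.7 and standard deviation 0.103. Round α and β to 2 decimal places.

First σ² = 0.010609. Setting α = μn, β = (1−μ)n with n = α+β,
μ(1−μ)/(n+1) = 0.010609 ⇒ n+1 = 0.21/0.010609 = 19.7945 ⇒ n = 18.7945.
Hence α = 0.7×18.7945 = 13.16, β = 0.3×18.7945 = 5.64.

α = 13.16, β = 5.64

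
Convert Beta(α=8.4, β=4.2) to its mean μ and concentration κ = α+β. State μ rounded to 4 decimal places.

κ = α+β = 8.4+4.2 = 12.6; μ = α/κ = 8.4/12.6 = 0.6667.

μ = 0.6667, κ = 12.6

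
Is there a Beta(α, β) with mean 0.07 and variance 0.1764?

No

The Beta variance bound is σ² < μ(1−μ).
Here μ(1−μ) = 0.07×0.93 = 0.0651, and 0.1764 ≥ 0.0651.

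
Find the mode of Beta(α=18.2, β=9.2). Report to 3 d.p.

0.677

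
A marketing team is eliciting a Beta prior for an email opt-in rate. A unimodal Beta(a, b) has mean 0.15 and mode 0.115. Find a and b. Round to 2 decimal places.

a = 3.30, b = 18.70

Let s = a+b. Mean gives a = μs = 0.15s; mode gives (a−1)/(s−2) = 0.115.
Substituting: 0.15s − 1 = 0.115(s−2) = 0.115s − 0.230, so 0.035s = 0.770 and s = 22.0000.
Then a = 0.15×22.0000 = 3.30 and b = s−a = 18.70.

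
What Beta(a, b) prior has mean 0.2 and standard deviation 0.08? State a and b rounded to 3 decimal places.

a = 4.800, b = 19.200

σ² = 0.08² = 0.0064.
With s = a+b, Var = μ(1−μ)/(s+1), so s+1 = (0.2×0.8)/0.0064 = 25.0000 and s = 24.0000.
a = μs = 4.800, b = (1−μ)s = 19.200.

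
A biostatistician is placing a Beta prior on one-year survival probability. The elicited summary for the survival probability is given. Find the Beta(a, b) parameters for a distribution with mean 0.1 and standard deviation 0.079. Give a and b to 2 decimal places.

Variance = 0.079² = 0.006241. The moment-matching identity a+b = μ(1−μ)/Var − 1 gives
a+b = 0.09/0.006241 − 1 = 13.4208, so a = μ·13.4208 = 1.34 and b = (1−μ)·13.4208 = 12.08.

a = 1.34, b = 12.08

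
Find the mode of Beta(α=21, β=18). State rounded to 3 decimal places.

0.541

The density x^(α−1)(1−x)^(β−1) is maximised at (α−1)/(α+β−2) = 20/37 = 0.541.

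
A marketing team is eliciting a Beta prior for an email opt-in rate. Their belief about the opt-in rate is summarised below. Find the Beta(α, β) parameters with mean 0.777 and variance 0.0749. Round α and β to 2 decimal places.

Let s = α+β. The Beta variance is μ(1−μ)/(s+1).
So s+1 = μ(1−μ)/σ² = (0.777×0.223)/0.0749 = 0.173271/0.0749 = 2.3134, giving s = 1.3134.
Then α = μs = 0.777×1.3134 = 1.02 and β = (1−μ)s = 0.223×1.3134 = 0.29.

α = 1.02, β = 0.29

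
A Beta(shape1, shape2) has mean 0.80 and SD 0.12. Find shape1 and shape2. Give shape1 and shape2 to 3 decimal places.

Variance = 0.12² = 0.0144. The moment-matching identity shape1+shape2 = μ(1−μ)/Var − 1 gives
shape1+shape2 = 0.1600/0.0144 − 1 = 10.1111, so shape1 = μ·10.1111 = 8.089 and shape2 = (1−μ)·10.1111 = 2.022.

shape1 = 8.089, shape2 = 2.022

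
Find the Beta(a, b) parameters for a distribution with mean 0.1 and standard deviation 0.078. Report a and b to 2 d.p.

First σ² = 0.006084. Setting a = μn, b = (1−μ)n with n = a+b,
μ(1−μ)/(n+1) = 0.006084 ⇒ n+1 = 0.09/0.006084 = 14.7929 ⇒ n = 13.7929.
Hence a = 0.1×13.7929 = 1.38, b = 0.9×13.7929 = 12.41.

a = 1.38, b = 12.41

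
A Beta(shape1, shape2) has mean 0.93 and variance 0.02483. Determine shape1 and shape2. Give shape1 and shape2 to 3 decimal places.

shape1 = 1.508, shape2 = 0.114

Write ν = shape1+shape2; then shape1 = μν and Var = μ(1−μ)/(ν+1).
ν = μ(1−μ)/Var − 1 = 0.0651/0.02483 − 1 = 1.6218.
shape1 = 0.93·1.6218 = 1.508, shape2 = 0.07·1.6218 = 0.114.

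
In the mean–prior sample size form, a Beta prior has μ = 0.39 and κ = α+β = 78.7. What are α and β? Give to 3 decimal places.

α = μκ = 0.39×78.7 = 30.693 and β = (1−μ)κ = 0.61×78.7 = 48.007.

α = 30.693, β = 48.007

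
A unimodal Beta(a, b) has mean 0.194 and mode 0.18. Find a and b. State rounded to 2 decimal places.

With s = a+b: μ = a/s and mode = (a−1)/(s−2). Eliminating a = μs,
μs − 1 = m(s−2) ⇒ s(μ−m) = 1−2m ⇒ s = 0.64/0.014 = 45.7143.
So a = μs = 8.87, b = (1−μ)s = 36.85.

a = 8.87, b = 36.85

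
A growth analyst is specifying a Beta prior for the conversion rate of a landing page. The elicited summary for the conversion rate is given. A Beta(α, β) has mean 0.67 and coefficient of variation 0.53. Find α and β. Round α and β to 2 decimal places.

Var = (CV·μ)² = (0.53×0.67)² = 0.126096.
α+β = μ(1−μ)/Var − 1 = 0.2211/0.126096 − 1 = 0.7534.
Thus α = 0.67·0.7534 = 0.50 and β = 0.33·0.7534 = 0.25.

α = 0.50, β = 0.25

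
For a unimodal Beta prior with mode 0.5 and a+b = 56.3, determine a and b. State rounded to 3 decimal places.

a = 28.150, b = 28.150

Since the density peak of Beta(a,b) is at (a−1)/(a+b−2),
a = 1 + 0.5(56.3−2) = 28.150 and b = 56.3 − 28.150 = 28.150.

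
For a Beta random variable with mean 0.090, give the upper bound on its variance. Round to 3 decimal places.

0.082

Var = μ(1−μ)/(α+β+1), which approaches μ(1−μ) as α+β → 0.
So the supremum is μ(1−μ) = 0.090×0.910 = 0.082.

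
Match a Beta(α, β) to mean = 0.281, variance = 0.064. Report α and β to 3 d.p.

α = 0.606, β = 1.551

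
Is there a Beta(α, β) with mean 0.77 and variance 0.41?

No

For any Beta, Var(X) < E[X]·(1−E[X]).
Here μ(1−μ) = 0.77×0.23 = 0.1771, and 0.41 ≥ 0.1771.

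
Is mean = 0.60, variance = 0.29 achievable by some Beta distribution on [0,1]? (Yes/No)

The Beta variance bound is σ² < μ(1−μ).
Here μ(1−μ) = 0.60×0.40 = 0.2400, and 0.29 ≥ 0.2400.

No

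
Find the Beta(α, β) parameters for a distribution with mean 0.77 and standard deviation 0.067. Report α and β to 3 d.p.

α = 29.608, β = 8.844

Variance = 0.067² = 0.004489. The moment-matching identity α+β = μ(1−μ)/Var − 1 gives
α+β = 0.1771/0.004489 − 1 = 38.4520, so α = μ·38.4520 = 29.608 and β = (1−μ)·38.4520 = 8.844.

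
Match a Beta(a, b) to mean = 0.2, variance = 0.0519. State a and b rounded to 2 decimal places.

a = 0.42, b = 1.67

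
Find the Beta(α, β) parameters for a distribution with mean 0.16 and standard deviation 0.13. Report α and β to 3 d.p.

α = 1.112, β = 5.840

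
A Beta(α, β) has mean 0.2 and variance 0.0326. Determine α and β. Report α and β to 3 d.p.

α = 0.782, β = 3.126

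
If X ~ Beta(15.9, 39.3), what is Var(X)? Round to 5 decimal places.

0.00365

Var = αβ/[(α+β)²(α+β+1)] = (15.9×39.3)/(55.2²×56.2) = 624.87/171243.648 = 0.00365.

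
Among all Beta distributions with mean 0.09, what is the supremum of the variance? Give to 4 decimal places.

0.0819

For fixed mean μ the Beta variance is μ(1−μ)/(α+β+1), increasing as α+β decreases.
Its least upper bound (not attained) is μ(1−μ) = 0.09·0.91 = 0.0819.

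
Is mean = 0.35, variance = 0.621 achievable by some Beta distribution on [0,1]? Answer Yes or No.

For any Beta, Var(X) < E[X]·(1−E[X]).
Here μ(1−μ) = 0.35×0.65 = 0.2275, and 0.621 ≥ 0.2275.

No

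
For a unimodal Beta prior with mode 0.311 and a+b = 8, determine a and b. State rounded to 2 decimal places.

a = 2.87, b = 5.13

For a,b>1 the mode is (a−1)/(a+b−2), so a = mode·(κ−2)+1 = 0.311×6+1 = 2.87.
And b = (1−mode)·(κ−2)+1 = 0.689×6+1 = 5.13.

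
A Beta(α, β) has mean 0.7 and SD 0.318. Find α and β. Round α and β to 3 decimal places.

σ² = 0.318² = 0.101124.
With s = α+β, Var = μ(1−μ)/(s+1), so s+1 = (0.7×0.3)/0.101124 = 2.0767 and s = 1.0767.
α = μs = 0.754, β = (1−μ)s = 0.323.

α = 0.754, β = 0.323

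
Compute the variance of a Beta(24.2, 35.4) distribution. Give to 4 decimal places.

0.0040

μ = 24.2/59.6 = 0.406040; Var = μ(1−μ)/(α+β+1) = 0.2411716/60.6 = 0.0040.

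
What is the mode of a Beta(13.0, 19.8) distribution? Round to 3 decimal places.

0.390

With α,β > 1, mode = (α−1)/(α+β−2) = 12.0/30.8 = 0.390.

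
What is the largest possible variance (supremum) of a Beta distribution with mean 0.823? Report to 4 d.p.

0.1457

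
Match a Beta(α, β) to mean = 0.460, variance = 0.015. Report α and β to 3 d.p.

Write ν = α+β; then α = μν and Var = μ(1−μ)/(ν+1).
ν = μ(1−μ)/Var − 1 = 0.248400/0.015 − 1 = 15.5600.
α = 0.460·15.5600 = 7.158, β = 0.540·15.5600 = 8.402.

α = 7.158, β = 8.402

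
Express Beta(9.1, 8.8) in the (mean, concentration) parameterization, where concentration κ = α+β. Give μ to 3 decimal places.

μ = 0.508, κ = 17.9

κ = α+β = 9.1+8.8 = 17.9; μ = α/κ = 9.1/17.9 = 0.508.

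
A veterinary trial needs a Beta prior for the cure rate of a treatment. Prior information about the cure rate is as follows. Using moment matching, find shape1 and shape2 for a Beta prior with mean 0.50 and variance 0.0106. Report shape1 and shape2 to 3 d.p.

By moment matching, shape1+shape2 = μ(1−μ)/σ² − 1 = (0.50·0.50)/0.0106 − 1 = 23.5849 − 1 = 22.5849.
Since shape1/(shape1+shape2) = μ, shape1 = 0.50·22.5849 = 11.292 and shape2 = 0.50·22.5849 = 11.292.

shape1 = 11.292, shape2 = 11.292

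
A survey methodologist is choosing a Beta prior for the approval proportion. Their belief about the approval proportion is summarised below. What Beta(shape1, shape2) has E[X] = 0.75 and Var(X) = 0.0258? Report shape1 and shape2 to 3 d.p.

Let s = shape1+shape2. The Beta variance is μ(1−μ)/(s+1).
So s+1 = μ(1−μ)/σ² = (0.75×0.25)/0.0258 = 0.1875/0.0258 = 7.2674, giving s = 6.2674.
Then shape1 = μs = 0.75×6.2674 = 4.701 and shape2 = (1−μ)s = 0.25×6.2674 = 1.567.

shape1 = 4.701, shape2 = 1.567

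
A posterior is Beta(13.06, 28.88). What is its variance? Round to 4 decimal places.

Var = αβ/[(α+β)²(α+β+1)] = (13.06×28.88)/(41.94²×42.94) = 377.1728/75529.896984 = 0.0050.

0.0050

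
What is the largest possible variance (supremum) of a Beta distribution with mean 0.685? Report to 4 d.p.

0.2158

Var = μ(1−μ)/(α+β+1), which approaches μ(1−μ) as α+β → 0.
So the supremum is μ(1−μ) = 0.685×0.315 = 0.2158.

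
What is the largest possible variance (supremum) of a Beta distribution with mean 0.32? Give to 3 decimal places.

For fixed mean μ the Beta variance is μ(1−μ)/(α+β+1), increasing as α+β decreases.
Its least upper bound (not attained) is μ(1−μ) = 0.32·0.68 = 0.218.

0.218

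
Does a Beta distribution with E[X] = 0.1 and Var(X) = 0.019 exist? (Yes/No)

Yes

For any Beta, Var(X) < E[X]·(1−E[X]).
Here μ(1−μ) = 0.1×0.9 = 0.09, and 0.019 < 0.09.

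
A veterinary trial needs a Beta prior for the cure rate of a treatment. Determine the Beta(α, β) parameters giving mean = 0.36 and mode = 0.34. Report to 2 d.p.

With s = α+β: μ = α/s and mode = (α−1)/(s−2). Eliminating α = μs,
μs − 1 = m(s−2) ⇒ s(μ−m) = 1−2m ⇒ s = 0.32/0.02 = 16.0000.
So α = μs = 5.76, β = (1−μ)s = 10.24.

α = 5.76, β = 10.24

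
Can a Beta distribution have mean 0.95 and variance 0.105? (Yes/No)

The Beta variance bound is σ² < μ(1−μ).
Here μ(1−μ) = 0.95×0.05 = 0.0475, and 0.105 ≥ 0.0475.

No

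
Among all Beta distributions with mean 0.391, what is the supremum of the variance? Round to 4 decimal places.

Var = μ(1−μ)/(α+β+1), which approaches μ(1−μ) as α+β → 0.
So the supremum is μ(1−μ) = 0.391×0.609 = 0.2381.

0.2381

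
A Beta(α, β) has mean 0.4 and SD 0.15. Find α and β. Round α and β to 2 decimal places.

Variance = 0.15² = 0.0225. The moment-matching identity α+β = μ(1−μ)/Var − 1 gives
α+β = 0.24/0.0225 − 1 = 9.6667, so α = μ·9.6667 = 3.87 and β = (1−μ)·9.6667 = 5.80.

α = 3.87, β = 5.80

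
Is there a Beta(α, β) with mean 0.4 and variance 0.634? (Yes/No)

A Beta with mean μ has variance μ(1−μ)/(α+β+1) < μ(1−μ).
Here μ(1−μ) = 0.4×0.6 = 0.24, and 0.634 ≥ 0.24.

No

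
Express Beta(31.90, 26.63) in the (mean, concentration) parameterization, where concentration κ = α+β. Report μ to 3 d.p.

μ = 0.545, κ = 58.53

κ = α+β = 31.90+26.63 = 58.53; μ = α/κ = 31.90/58.53 = 0.545.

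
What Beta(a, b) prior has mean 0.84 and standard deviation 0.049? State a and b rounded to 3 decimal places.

First σ² = 0.002401. Setting a = μn, b = (1−μ)n with n = a+b,
μ(1−μ)/(n+1) = 0.002401 ⇒ n+1 = 0.1344/0.002401 = 55.9767 ⇒ n = 54.9767.
Hence a = 0.84×54.9767 = 46.180, b = 0.16×54.9767 = 8.796.

a = 46.180, b = 8.796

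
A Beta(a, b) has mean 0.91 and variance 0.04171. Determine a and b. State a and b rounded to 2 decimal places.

Let s = a+b. The Beta variance is μ(1−μ)/(s+1).
So s+1 = μ(1−μ)/σ² = (0.91×0.09)/0.04171 = 0.0819/0.04171 = 1.9636, giving s = 0.9636.
Then a = μs = 0.91×0.9636 = 0.88 and b = (1−μ)s = 0.09×0.9636 = 0.09.

a = 0.88, b = 0.09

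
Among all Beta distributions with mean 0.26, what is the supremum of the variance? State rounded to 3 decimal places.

0.192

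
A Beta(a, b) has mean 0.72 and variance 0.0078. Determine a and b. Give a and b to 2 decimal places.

Let s = a+b. The Beta variance is μ(1−μ)/(s+1).
So s+1 = μ(1−μ)/σ² = (0.72×0.28)/0.0078 = 0.2016/0.0078 = 25.8462, giving s = 24.8462.
Then a = μs = 0.72×24.8462 = 17.89 and b = (1−μ)s = 0.28×24.8462 = 6.96.

a = 17.89, b = 6.96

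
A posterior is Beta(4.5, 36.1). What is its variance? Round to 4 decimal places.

0.0024

α+β = 40.6 and αβ = 162.45, so Var = αβ/[(α+β)²(α+β+1)] = 162.45/68571.776 = 0.0024.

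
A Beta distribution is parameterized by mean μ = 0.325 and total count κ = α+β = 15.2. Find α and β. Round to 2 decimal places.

α = μκ = 0.325×15.2 = 4.94 and β = (1−μ)κ = 0.675×15.2 = 10.26.

α = 4.94, β = 10.26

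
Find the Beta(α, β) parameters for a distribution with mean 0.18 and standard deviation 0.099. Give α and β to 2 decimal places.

First σ² = 0.009801. Setting α = μn, β = (1−μ)n with n = α+β,
μ(1−μ)/(n+1) = 0.009801 ⇒ n+1 = 0.1476/0.009801 = 15.0597 ⇒ n = 14.0597.
Hence α = 0.18×14.0597 = 2.53, β = 0.82×14.0597 = 11.53.

α = 2.53, β = 11.53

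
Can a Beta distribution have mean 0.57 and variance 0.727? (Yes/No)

A Beta with mean μ has variance μ(1−μ)/(α+β+1) < μ(1−μ).
Here μ(1−μ) = 0.57×0.43 = 0.2451, and 0.727 ≥ 0.2451.

No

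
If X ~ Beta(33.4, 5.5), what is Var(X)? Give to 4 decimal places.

Var = αβ/[(α+β)²(α+β+1)] = (33.4×5.5)/(38.9²×39.9) = 183.70/60377.079 = 0.0030.

0.0030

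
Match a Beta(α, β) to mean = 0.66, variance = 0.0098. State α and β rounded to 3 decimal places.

Write ν = α+β; then α = μν and Var = μ(1−μ)/(ν+1).
ν = μ(1−μ)/Var − 1 = 0.2244/0.0098 − 1 = 21.8980.
α = 0.66·21.8980 = 14.453, β = 0.34·21.8980 = 7.445.

α = 14.453, β = 7.445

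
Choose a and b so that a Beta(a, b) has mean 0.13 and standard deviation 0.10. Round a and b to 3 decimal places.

a = 1.340, b = 8.970

First σ² = 0.0100. Setting a = μn, b = (1−μ)n with n = a+b,
μ(1−μ)/(n+1) = 0.0100 ⇒ n+1 = 0.1131/0.0100 = 11.3100 ⇒ n = 10.3100.
Hence a = 0.13×10.3100 = 1.340, b = 0.87×10.3100 = 8.970.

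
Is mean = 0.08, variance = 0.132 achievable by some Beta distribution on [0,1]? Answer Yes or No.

The Beta variance bound is σ² < μ(1−μ).
Here μ(1−μ) = 0.08×0.92 = 0.0736, and 0.132 ≥ 0.0736.

No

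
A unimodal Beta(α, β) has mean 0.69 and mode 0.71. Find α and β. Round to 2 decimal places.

α = 14.49, β = 6.51

Let s = α+β. Mean gives α = μs = 0.69s; mode gives (α−1)/(s−2) = 0.71.
Substituting: 0.69s − 1 = 0.71(s−2) = 0.71s − 1.42, so -0.02s = -0.42 and s = 21.0000.
Then α = 0.69×21.0000 = 14.49 and β = s−α = 6.51.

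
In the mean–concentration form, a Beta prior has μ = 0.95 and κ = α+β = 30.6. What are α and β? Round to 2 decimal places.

α = 29.07, β = 1.53

α = μκ = 0.95×30.6 = 29.07 and β = (1−μ)κ = 0.05×30.6 = 1.53.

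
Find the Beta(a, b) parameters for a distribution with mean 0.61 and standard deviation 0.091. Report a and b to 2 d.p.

a = 16.91, b = 10.81

First σ² = 0.008281. Setting a = μn, b = (1−μ)n with n = a+b,
μ(1−μ)/(n+1) = 0.008281 ⇒ n+1 = 0.2379/0.008281 = 28.7284 ⇒ n = 27.7284.
Hence a = 0.61×27.7284 = 16.91, b = 0.39×27.7284 = 10.81.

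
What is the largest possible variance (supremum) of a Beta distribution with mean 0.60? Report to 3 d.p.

Var = μ(1−μ)/(α+β+1), which approaches μ(1−μ) as α+β → 0.
So the supremum is μ(1−μ) = 0.60×0.40 = 0.240.

0.240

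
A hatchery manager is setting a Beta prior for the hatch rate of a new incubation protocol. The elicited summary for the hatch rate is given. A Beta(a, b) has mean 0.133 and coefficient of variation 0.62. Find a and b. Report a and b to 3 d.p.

σ = CV·μ = 0.62×0.133 = 0.08246, so σ² = 0.006800.
s+1 = μ(1−μ)/σ² = 0.115311/0.006800 = 16.9584, so s = a+b = 15.9584.
a = μs = 2.122, b = (1−μ)s = 13.836.

a = 2.122, b = 13.836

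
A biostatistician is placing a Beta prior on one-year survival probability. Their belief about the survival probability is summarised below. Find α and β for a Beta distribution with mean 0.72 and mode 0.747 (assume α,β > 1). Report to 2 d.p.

Let s = α+β. Mean gives α = μs = 0.72s; mode gives (α−1)/(s−2) = 0.747.
Substituting: 0.72s − 1 = 0.747(s−2) = 0.747s − 1.494, so -0.027s = -0.494 and s = 18.2963.
Then α = 0.72×18.2963 = 13.17 and β = s−α = 5.12.

α = 13.17, β = 5.12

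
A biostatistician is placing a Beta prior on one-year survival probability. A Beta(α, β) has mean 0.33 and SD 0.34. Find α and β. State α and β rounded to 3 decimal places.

σ² = 0.34² = 0.1156.
With s = α+β, Var = μ(1−μ)/(s+1), so s+1 = (0.33×0.67)/0.1156 = 1.9126 and s = 0.9126.
α = μs = 0.301, β = (1−μ)s = 0.611.

α = 0.301, β = 0.611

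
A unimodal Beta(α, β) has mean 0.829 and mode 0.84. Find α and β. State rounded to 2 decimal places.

With s = α+β: μ = α/s and mode = (α−1)/(s−2). Eliminating α = μs,
μs − 1 = m(s−2) ⇒ s(μ−m) = 1−2m ⇒ s = -0.68/-0.011 = 61.8182.
So α = μs = 51.25, β = (1−μ)s = 10.57.

α = 51.25, β = 10.57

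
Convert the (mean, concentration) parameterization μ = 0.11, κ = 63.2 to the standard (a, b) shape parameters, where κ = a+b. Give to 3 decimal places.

Split κ in proportion μ : (1−μ): a = 0.11·63.2 = 6.952, b = 63.2 − 6.952 = 56.248.

a = 6.952, b = 56.248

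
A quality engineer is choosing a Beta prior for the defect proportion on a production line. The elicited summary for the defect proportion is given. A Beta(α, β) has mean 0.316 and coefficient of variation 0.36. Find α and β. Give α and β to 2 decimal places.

σ = CV·μ = 0.36×0.316 = 0.11376, so σ² = 0.012941.
s+1 = μ(1−μ)/σ² = 0.216144/0.012941 = 16.7018, so s = α+β = 15.7018.
α = μs = 4.96, β = (1−μ)s = 10.74.

α = 4.96, β = 10.74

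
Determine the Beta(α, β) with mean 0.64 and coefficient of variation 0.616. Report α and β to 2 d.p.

α = 0.31, β = 0.17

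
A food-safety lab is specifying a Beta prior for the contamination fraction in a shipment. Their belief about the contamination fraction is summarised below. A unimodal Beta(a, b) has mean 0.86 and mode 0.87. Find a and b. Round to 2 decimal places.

a = 63.64, b = 10.36

Let s = a+b. Mean gives a = μs = 0.86s; mode gives (a−1)/(s−2) = 0.87.
Substituting: 0.86s − 1 = 0.87(s−2) = 0.87s − 1.74, so -0.01s = -0.74 and s = 74.0000.
Then a = 0.86×74.0000 = 63.64 and b = s−a = 10.36.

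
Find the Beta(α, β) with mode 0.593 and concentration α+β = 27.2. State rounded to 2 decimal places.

Mode = (α−1)/(κ−2) with κ = α+β, so α−1 = 0.593·25.2 = 14.94.
α = 15.94; β = κ − α = 11.26.

α = 15.94, β = 11.26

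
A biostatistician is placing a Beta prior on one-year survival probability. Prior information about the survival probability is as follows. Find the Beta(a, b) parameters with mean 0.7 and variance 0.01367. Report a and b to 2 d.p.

Write ν = a+b; then a = μν and Var = μ(1−μ)/(ν+1).
ν = μ(1−μ)/Var − 1 = 0.21/0.01367 − 1 = 14.3621.
a = 0.7·14.3621 = 10.05, b = 0.3·14.3621 = 4.31.

a = 10.05, b = 4.31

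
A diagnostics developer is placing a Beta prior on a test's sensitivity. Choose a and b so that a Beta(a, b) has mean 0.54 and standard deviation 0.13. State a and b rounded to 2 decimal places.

σ² = 0.13² = 0.0169.
With s = a+b, Var = μ(1−μ)/(s+1), so s+1 = (0.54×0.46)/0.0169 = 14.6982 and s = 13.6982.
a = μs = 7.40, b = (1−μ)s = 6.30.

a = 7.40, b = 6.30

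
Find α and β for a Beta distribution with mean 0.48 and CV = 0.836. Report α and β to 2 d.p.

α = 0.26, β = 0.29

Var = (CV·μ)² = (0.836×0.48)² = 0.161026.
α+β = μ(1−μ)/Var − 1 = 0.2496/0.161026 − 1 = 0.5501.
Thus α = 0.48·0.5501 = 0.26 and β = 0.52·0.5501 = 0.29.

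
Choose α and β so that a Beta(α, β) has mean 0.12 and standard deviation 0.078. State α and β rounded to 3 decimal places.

First σ² = 0.006084. Setting α = μn, β = (1−μ)n with n = α+β,
μ(1−μ)/(n+1) = 0.006084 ⇒ n+1 = 0.1056/0.006084 = 17.3570 ⇒ n = 16.3570.
Hence α = 0.12×16.3570 = 1.963, β = 0.88×16.3570 = 14.394.

α = 1.963, β = 14.394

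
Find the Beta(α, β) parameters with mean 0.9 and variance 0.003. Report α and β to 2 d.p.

α = 26.10, β = 2.90

By moment matching, α+β = μ(1−μ)/σ² − 1 = (0.9·0.1)/0.003 − 1 = 30.0000 − 1 = 29.0000.
Since α/(α+β) = μ, α = 0.9·29.0000 = 26.10 and β = 0.1·29.0000 = 2.90.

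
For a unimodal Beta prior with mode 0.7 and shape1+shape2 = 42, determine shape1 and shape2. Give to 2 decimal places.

Since the density peak of Beta(shape1,shape2) is at (shape1−1)/(shape1+shape2−2),
shape1 = 1 + 0.7(42−2) = 29.00 and shape2 = 42 − 29.00 = 13.00.

shape1 = 29.00, shape2 = 13.00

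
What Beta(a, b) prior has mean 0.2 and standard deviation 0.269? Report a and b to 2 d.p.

a = 0.24, b = 0.97

Variance = 0.269² = 0.072361. The moment-matching identity a+b = μ(1−μ)/Var − 1 gives
a+b = 0.16/0.072361 − 1 = 1.2111, so a = μ·1.2111 = 0.24 and b = (1−μ)·1.2111 = 0.97.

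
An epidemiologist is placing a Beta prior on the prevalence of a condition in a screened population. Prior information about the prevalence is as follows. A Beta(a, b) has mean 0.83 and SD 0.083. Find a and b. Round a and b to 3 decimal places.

σ² = 0.083² = 0.006889.
With s = a+b, Var = μ(1−μ)/(s+1), so s+1 = (0.83×0.17)/0.006889 = 20.4819 and s = 19.4819.
a = μs = 16.170, b = (1−μ)s = 3.312.

a = 16.170, b = 3.312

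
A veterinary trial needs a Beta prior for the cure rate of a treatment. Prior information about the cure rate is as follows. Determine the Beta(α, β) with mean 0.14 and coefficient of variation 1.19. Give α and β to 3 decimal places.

Var = (CV·μ)² = (1.19×0.14)² = 0.027756.
α+β = μ(1−μ)/Var − 1 = 0.1204/0.027756 − 1 = 3.3379.
Thus α = 0.14·3.3379 = 0.467 and β = 0.86·3.3379 = 2.871.

α = 0.467, β = 2.871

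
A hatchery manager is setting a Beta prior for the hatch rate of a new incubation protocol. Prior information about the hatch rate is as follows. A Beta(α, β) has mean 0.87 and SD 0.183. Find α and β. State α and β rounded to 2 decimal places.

First σ² = 0.033489. Setting α = μn, β = (1−μ)n with n = α+β,
μ(1−μ)/(n+1) = 0.033489 ⇒ n+1 = 0.1131/0.033489 = 3.3772 ⇒ n = 2.3772.
Hence α = 0.87×2.3772 = 2.07, β = 0.13×2.3772 = 0.31.

α = 2.07, β = 0.31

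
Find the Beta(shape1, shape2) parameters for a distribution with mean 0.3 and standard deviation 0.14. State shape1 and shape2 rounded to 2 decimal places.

σ² = 0.14² = 0.0196.
With s = shape1+shape2, Var = μ(1−μ)/(s+1), so s+1 = (0.3×0.7)/0.0196 = 10.7143 and s = 9.7143.
shape1 = μs = 2.91, shape2 = (1−μ)s = 6.80.

shape1 = 2.91, shape2 = 6.80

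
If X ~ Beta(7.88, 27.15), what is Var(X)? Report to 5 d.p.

0.00484

Var = αβ/[(α+β)²(α+β+1)] = (7.88×27.15)/(35.03²×36.03) = 213.9420/44212.445427 = 0.00484.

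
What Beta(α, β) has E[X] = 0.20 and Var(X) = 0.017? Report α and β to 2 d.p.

Let s = α+β. The Beta variance is μ(1−μ)/(s+1).
So s+1 = μ(1−μ)/σ² = (0.20×0.80)/0.017 = 0.1600/0.017 = 9.4118, giving s = 8.4118.
Then α = μs = 0.20×8.4118 = 1.68 and β = (1−μ)s = 0.80×8.4118 = 6.73.

α = 1.68, β = 6.73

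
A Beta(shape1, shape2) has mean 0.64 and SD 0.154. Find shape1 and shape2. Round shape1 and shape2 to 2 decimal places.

First σ² = 0.023716. Setting shape1 = μn, shape2 = (1−μ)n with n = shape1+shape2,
μ(1−μ)/(n+1) = 0.023716 ⇒ n+1 = 0.2304/0.023716 = 9.7150 ⇒ n = 8.7150.
Hence shape1 = 0.64×8.7150 = 5.58, shape2 = 0.36×8.7150 = 3.14.

shape1 = 5.58, shape2 = 3.14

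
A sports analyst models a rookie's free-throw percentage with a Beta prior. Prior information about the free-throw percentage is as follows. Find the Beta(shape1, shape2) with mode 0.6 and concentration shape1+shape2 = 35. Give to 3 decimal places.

shape1 = 20.800, shape2 = 14.200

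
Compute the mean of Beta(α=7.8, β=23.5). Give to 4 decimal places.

The Beta mean is α/(α+β) = 7.8/(7.8+23.5) = 0.2492.

0.2492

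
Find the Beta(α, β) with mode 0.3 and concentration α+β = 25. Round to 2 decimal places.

α = 7.90, β = 17.10

For α,β>1 the mode is (α−1)/(α+β−2), so α = mode·(κ−2)+1 = 0.3×23+1 = 7.90.
And β = (1−mode)·(κ−2)+1 = 0.7×23+1 = 17.10.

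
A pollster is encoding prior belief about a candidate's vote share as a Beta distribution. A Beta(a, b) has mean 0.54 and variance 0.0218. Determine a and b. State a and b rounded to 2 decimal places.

a = 5.61, b = 4.78

By moment matching, a+b = μ(1−μ)/σ² − 1 = (0.54·0.46)/0.0218 − 1 = 11.3945 − 1 = 10.3945.
Since a/(a+b) = μ, a = 0.54·10.3945 = 5.61 and b = 0.46·10.3945 = 4.78.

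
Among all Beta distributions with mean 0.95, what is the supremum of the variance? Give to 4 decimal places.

For fixed mean μ the Beta variance is μ(1−μ)/(α+β+1), increasing as α+β decreases.
Its least upper bound (not attained) is μ(1−μ) = 0.95·0.05 = 0.0475.

0.0475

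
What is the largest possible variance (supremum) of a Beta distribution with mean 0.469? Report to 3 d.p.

0.249

For fixed mean μ the Beta variance is μ(1−μ)/(α+β+1), increasing as α+β decreases.
Its least upper bound (not attained) is μ(1−μ) = 0.469·0.531 = 0.249.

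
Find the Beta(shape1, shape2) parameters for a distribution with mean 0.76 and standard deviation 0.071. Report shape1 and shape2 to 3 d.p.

shape1 = 26.739, shape2 = 8.444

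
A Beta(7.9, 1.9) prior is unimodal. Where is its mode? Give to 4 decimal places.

0.8846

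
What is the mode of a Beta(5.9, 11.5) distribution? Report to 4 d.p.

0.3182

With α,β > 1, mode = (α−1)/(α+β−2) = 4.9/15.4 = 0.3182.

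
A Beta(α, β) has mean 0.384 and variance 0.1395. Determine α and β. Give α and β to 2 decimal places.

Write ν = α+β; then α = μν and Var = μ(1−μ)/(ν+1).
ν = μ(1−μ)/Var − 1 = 0.236544/0.1395 − 1 = 0.6957.
α = 0.384·0.6957 = 0.27, β = 0.616·0.6957 = 0.43.

α = 0.27, β = 0.43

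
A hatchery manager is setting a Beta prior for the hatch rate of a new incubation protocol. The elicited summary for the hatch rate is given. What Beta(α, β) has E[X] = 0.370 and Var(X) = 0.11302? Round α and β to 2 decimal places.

By moment matching, α+β = μ(1−μ)/σ² − 1 = (0.370·0.630)/0.11302 − 1 = 2.0625 − 1 = 1.0625.
Since α/(α+β) = μ, α = 0.370·1.0625 = 0.39 and β = 0.630·1.0625 = 0.67.

α = 0.39, β = 0.67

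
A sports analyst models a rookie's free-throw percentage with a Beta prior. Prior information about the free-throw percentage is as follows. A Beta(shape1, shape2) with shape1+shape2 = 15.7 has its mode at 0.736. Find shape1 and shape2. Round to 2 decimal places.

shape1 = 11.08, shape2 = 4.62

Mode = (shape1−1)/(κ−2) with κ = shape1+shape2, so shape1−1 = 0.736·13.7 = 10.08.
shape1 = 11.08; shape2 = κ − shape1 = 4.62.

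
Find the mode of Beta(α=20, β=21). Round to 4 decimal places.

0.4872

The density x^(α−1)(1−x)^(β−1) is maximised at (α−1)/(α+β−2) = 19/39 = 0.4872.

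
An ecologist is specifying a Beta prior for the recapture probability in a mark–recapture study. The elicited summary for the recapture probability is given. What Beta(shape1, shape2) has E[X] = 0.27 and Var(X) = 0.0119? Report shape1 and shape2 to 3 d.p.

Let s = shape1+shape2. The Beta variance is μ(1−μ)/(s+1).
So s+1 = μ(1−μ)/σ² = (0.27×0.73)/0.0119 = 0.1971/0.0119 = 16.5630, giving s = 15.5630.
Then shape1 = μs = 0.27×15.5630 = 4.202 and shape2 = (1−μ)s = 0.73×15.5630 = 11.361.

shape1 = 4.202, shape2 = 11.361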